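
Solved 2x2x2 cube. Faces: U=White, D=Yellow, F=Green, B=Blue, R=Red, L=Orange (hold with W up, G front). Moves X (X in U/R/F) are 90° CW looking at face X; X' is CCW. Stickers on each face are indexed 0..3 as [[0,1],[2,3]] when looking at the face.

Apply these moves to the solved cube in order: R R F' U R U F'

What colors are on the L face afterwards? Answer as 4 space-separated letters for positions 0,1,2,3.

Answer: W R O G

Derivation:
After move 1 (R): R=RRRR U=WGWG F=GYGY D=YBYB B=WBWB
After move 2 (R): R=RRRR U=WYWY F=GBGB D=YWYW B=GBGB
After move 3 (F'): F=BBGG U=WYRR R=WRYR D=OOYW L=OYOW
After move 4 (U): U=RWRY F=WRGG R=GBYR B=OYGB L=BBOW
After move 5 (R): R=YGRB U=RRRG F=WOGW D=OGYO B=YYWB
After move 6 (U): U=RRGR F=YGGW R=YYRB B=BBWB L=WOOW
After move 7 (F'): F=GWYG U=RRYR R=GYOB D=OWYO L=WROG
Query: L face = WROG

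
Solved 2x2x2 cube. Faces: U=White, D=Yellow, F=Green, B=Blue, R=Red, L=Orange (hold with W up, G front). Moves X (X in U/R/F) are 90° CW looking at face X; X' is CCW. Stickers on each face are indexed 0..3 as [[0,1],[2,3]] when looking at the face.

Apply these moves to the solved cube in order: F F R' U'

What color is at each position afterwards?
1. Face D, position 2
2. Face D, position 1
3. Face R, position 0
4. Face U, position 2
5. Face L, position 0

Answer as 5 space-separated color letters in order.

After move 1 (F): F=GGGG U=WWOO R=WRWR D=RRYY L=OYOY
After move 2 (F): F=GGGG U=WWYY R=OROR D=WWYY L=OROR
After move 3 (R'): R=RROO U=WBYB F=GWGY D=WGYG B=YBWB
After move 4 (U'): U=BBWY F=ORGY R=GWOO B=RRWB L=YBOR
Query 1: D[2] = Y
Query 2: D[1] = G
Query 3: R[0] = G
Query 4: U[2] = W
Query 5: L[0] = Y

Answer: Y G G W Y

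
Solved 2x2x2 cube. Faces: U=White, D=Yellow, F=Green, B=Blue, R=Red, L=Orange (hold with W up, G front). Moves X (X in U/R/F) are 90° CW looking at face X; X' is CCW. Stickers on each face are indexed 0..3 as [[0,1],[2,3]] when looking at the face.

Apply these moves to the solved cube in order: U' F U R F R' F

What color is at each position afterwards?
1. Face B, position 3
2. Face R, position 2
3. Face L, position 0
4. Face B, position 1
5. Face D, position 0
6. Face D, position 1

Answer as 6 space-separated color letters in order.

After move 1 (U'): U=WWWW F=OOGG R=GGRR B=RRBB L=BBOO
After move 2 (F): F=GOGO U=WWOB R=WGWR D=RGYY L=BYOY
After move 3 (U): U=OWBW F=WGGO R=RRWR B=BYBB L=GOOY
After move 4 (R): R=WRRR U=OGBO F=WGGY D=RBYB B=WYWB
After move 5 (F): F=GWYG U=OGYO R=BROR D=RWYB L=GROB
After move 6 (R'): R=RRBO U=OWYW F=GGYO D=RWYG B=BYWB
After move 7 (F): F=YGOG U=OWBR R=YRWO D=BRYG L=GROW
Query 1: B[3] = B
Query 2: R[2] = W
Query 3: L[0] = G
Query 4: B[1] = Y
Query 5: D[0] = B
Query 6: D[1] = R

Answer: B W G Y B R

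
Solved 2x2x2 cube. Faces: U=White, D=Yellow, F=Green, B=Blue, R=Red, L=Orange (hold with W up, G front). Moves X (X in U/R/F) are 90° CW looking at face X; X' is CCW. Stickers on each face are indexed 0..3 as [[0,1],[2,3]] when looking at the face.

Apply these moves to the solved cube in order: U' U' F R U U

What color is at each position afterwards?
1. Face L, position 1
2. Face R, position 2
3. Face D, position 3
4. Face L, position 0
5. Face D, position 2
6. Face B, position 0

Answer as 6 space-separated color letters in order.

Answer: W R G W Y G

Derivation:
After move 1 (U'): U=WWWW F=OOGG R=GGRR B=RRBB L=BBOO
After move 2 (U'): U=WWWW F=BBGG R=OORR B=GGBB L=RROO
After move 3 (F): F=GBGB U=WWOR R=WOWR D=ROYY L=RYOY
After move 4 (R): R=WWRO U=WBOB F=GOGY D=RBYG B=RGWB
After move 5 (U): U=OWBB F=WWGY R=RGRO B=RYWB L=GOOY
After move 6 (U): U=BOBW F=RGGY R=RYRO B=GOWB L=WWOY
Query 1: L[1] = W
Query 2: R[2] = R
Query 3: D[3] = G
Query 4: L[0] = W
Query 5: D[2] = Y
Query 6: B[0] = G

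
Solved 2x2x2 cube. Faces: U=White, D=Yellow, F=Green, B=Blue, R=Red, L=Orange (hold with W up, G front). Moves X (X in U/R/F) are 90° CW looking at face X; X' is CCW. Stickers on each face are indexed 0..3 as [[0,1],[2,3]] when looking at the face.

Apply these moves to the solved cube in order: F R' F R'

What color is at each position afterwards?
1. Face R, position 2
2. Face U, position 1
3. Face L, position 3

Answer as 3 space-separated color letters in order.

Answer: O R G

Derivation:
After move 1 (F): F=GGGG U=WWOO R=WRWR D=RRYY L=OYOY
After move 2 (R'): R=RRWW U=WBOB F=GWGO D=RGYG B=YBRB
After move 3 (F): F=GGOW U=WBYY R=ORBW D=WRYG L=OROG
After move 4 (R'): R=RWOB U=WRYY F=GBOY D=WGYW B=GBRB
Query 1: R[2] = O
Query 2: U[1] = R
Query 3: L[3] = G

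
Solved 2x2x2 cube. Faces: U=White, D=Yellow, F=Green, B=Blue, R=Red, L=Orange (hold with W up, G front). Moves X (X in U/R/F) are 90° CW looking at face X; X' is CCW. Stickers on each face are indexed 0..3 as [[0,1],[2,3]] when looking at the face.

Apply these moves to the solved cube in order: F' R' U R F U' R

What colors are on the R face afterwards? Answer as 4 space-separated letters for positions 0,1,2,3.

After move 1 (F'): F=GGGG U=WWRR R=YRYR D=OOYY L=OWOW
After move 2 (R'): R=RRYY U=WBRB F=GWGR D=OGYG B=YBOB
After move 3 (U): U=RWBB F=RRGR R=YBYY B=OWOB L=GWOW
After move 4 (R): R=YYYB U=RRBR F=RGGG D=OOYO B=BWWB
After move 5 (F): F=GRGG U=RRWW R=BYRB D=YYYO L=GOOO
After move 6 (U'): U=RWRW F=GOGG R=GRRB B=BYWB L=BWOO
After move 7 (R): R=RGBR U=RORG F=GYGO D=YWYB B=WYWB
Query: R face = RGBR

Answer: R G B R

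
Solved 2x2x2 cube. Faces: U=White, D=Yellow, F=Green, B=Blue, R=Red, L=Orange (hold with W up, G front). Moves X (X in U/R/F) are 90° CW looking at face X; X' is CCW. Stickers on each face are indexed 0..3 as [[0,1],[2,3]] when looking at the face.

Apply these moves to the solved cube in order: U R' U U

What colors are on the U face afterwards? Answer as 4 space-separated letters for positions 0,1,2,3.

Answer: O W B W

Derivation:
After move 1 (U): U=WWWW F=RRGG R=BBRR B=OOBB L=GGOO
After move 2 (R'): R=BRBR U=WBWO F=RWGW D=YRYG B=YOYB
After move 3 (U): U=WWOB F=BRGW R=YOBR B=GGYB L=RWOO
After move 4 (U): U=OWBW F=YOGW R=GGBR B=RWYB L=BROO
Query: U face = OWBW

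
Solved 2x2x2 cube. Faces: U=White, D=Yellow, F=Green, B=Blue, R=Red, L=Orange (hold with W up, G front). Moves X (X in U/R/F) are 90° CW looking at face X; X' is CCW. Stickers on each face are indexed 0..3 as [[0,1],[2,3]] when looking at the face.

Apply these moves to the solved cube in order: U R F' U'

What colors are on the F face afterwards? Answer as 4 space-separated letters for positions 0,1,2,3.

After move 1 (U): U=WWWW F=RRGG R=BBRR B=OOBB L=GGOO
After move 2 (R): R=RBRB U=WRWG F=RYGY D=YBYO B=WOWB
After move 3 (F'): F=YYRG U=WRRR R=BBYB D=GOYO L=GGOW
After move 4 (U'): U=RRWR F=GGRG R=YYYB B=BBWB L=WOOW
Query: F face = GGRG

Answer: G G R G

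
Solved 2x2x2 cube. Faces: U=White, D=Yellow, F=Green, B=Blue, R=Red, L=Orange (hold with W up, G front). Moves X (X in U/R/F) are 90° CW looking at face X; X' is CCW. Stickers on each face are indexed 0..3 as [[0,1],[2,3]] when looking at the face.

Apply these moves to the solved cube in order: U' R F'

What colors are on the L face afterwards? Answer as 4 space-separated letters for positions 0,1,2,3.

Answer: B G O W

Derivation:
After move 1 (U'): U=WWWW F=OOGG R=GGRR B=RRBB L=BBOO
After move 2 (R): R=RGRG U=WOWG F=OYGY D=YBYR B=WRWB
After move 3 (F'): F=YYOG U=WORR R=BGYG D=BOYR L=BGOW
Query: L face = BGOW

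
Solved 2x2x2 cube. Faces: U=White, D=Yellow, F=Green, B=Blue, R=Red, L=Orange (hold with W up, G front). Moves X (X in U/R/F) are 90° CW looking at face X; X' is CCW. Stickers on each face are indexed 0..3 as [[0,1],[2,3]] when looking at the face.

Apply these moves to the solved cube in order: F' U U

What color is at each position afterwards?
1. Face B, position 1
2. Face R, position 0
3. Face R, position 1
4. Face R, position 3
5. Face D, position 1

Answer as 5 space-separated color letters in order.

After move 1 (F'): F=GGGG U=WWRR R=YRYR D=OOYY L=OWOW
After move 2 (U): U=RWRW F=YRGG R=BBYR B=OWBB L=GGOW
After move 3 (U): U=RRWW F=BBGG R=OWYR B=GGBB L=YROW
Query 1: B[1] = G
Query 2: R[0] = O
Query 3: R[1] = W
Query 4: R[3] = R
Query 5: D[1] = O

Answer: G O W R O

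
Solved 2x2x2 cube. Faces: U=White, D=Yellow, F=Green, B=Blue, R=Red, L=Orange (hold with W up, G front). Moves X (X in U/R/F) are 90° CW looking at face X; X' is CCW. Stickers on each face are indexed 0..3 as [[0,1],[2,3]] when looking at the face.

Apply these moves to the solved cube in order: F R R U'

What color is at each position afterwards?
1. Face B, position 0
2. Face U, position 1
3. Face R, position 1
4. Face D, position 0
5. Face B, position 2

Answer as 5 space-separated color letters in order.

After move 1 (F): F=GGGG U=WWOO R=WRWR D=RRYY L=OYOY
After move 2 (R): R=WWRR U=WGOG F=GRGY D=RBYB B=OBWB
After move 3 (R): R=RWRW U=WROY F=GBGB D=RWYO B=GBGB
After move 4 (U'): U=RYWO F=OYGB R=GBRW B=RWGB L=GBOY
Query 1: B[0] = R
Query 2: U[1] = Y
Query 3: R[1] = B
Query 4: D[0] = R
Query 5: B[2] = G

Answer: R Y B R G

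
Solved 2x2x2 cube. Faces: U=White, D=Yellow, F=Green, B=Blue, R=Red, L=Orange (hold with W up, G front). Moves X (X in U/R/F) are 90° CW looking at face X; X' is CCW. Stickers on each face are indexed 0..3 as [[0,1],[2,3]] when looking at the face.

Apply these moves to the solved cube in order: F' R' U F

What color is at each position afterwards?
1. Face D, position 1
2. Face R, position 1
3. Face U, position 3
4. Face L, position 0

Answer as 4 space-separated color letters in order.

After move 1 (F'): F=GGGG U=WWRR R=YRYR D=OOYY L=OWOW
After move 2 (R'): R=RRYY U=WBRB F=GWGR D=OGYG B=YBOB
After move 3 (U): U=RWBB F=RRGR R=YBYY B=OWOB L=GWOW
After move 4 (F): F=GRRR U=RWWW R=BBBY D=YYYG L=GOOG
Query 1: D[1] = Y
Query 2: R[1] = B
Query 3: U[3] = W
Query 4: L[0] = G

Answer: Y B W G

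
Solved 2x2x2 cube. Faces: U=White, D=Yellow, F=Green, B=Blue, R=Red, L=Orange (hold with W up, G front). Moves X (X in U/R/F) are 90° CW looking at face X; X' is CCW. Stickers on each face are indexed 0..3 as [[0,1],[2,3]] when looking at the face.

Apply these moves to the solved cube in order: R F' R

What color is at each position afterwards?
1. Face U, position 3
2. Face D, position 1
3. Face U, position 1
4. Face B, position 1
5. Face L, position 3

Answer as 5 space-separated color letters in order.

After move 1 (R): R=RRRR U=WGWG F=GYGY D=YBYB B=WBWB
After move 2 (F'): F=YYGG U=WGRR R=BRYR D=OOYB L=OGOW
After move 3 (R): R=YBRR U=WYRG F=YOGB D=OWYW B=RBGB
Query 1: U[3] = G
Query 2: D[1] = W
Query 3: U[1] = Y
Query 4: B[1] = B
Query 5: L[3] = W

Answer: G W Y B W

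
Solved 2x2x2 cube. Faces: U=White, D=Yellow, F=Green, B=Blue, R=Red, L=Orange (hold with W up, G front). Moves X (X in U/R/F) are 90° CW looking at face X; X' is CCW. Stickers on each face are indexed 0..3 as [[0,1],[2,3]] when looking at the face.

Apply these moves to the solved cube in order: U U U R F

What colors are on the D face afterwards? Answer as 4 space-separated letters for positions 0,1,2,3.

Answer: R R Y R

Derivation:
After move 1 (U): U=WWWW F=RRGG R=BBRR B=OOBB L=GGOO
After move 2 (U): U=WWWW F=BBGG R=OORR B=GGBB L=RROO
After move 3 (U): U=WWWW F=OOGG R=GGRR B=RRBB L=BBOO
After move 4 (R): R=RGRG U=WOWG F=OYGY D=YBYR B=WRWB
After move 5 (F): F=GOYY U=WOOB R=WGGG D=RRYR L=BYOB
Query: D face = RRYR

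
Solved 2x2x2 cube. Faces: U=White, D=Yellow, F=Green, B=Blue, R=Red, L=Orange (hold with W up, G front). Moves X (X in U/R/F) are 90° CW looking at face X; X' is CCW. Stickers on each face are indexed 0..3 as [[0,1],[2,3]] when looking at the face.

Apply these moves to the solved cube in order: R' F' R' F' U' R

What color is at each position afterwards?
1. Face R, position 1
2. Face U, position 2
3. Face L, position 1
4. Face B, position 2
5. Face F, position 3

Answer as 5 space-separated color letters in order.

After move 1 (R'): R=RRRR U=WBWB F=GWGW D=YGYG B=YBYB
After move 2 (F'): F=WWGG U=WBRR R=GRYR D=OOYG L=OBOW
After move 3 (R'): R=RRGY U=WYRY F=WBGR D=OWYG B=GBOB
After move 4 (F'): F=BRWG U=WYRG R=WROY D=BWYG L=OYOR
After move 5 (U'): U=YGWR F=OYWG R=BROY B=WROB L=GBOR
After move 6 (R): R=OBYR U=YYWG F=OWWG D=BOYW B=RRGB
Query 1: R[1] = B
Query 2: U[2] = W
Query 3: L[1] = B
Query 4: B[2] = G
Query 5: F[3] = G

Answer: B W B G G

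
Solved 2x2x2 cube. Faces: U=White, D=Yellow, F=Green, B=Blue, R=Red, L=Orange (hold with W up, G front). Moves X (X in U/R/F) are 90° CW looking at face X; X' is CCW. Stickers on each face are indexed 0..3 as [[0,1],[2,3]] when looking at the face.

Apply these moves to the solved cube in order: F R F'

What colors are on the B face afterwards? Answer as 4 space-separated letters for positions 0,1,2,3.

Answer: O B W B

Derivation:
After move 1 (F): F=GGGG U=WWOO R=WRWR D=RRYY L=OYOY
After move 2 (R): R=WWRR U=WGOG F=GRGY D=RBYB B=OBWB
After move 3 (F'): F=RYGG U=WGWR R=BWRR D=YYYB L=OGOO
Query: B face = OBWB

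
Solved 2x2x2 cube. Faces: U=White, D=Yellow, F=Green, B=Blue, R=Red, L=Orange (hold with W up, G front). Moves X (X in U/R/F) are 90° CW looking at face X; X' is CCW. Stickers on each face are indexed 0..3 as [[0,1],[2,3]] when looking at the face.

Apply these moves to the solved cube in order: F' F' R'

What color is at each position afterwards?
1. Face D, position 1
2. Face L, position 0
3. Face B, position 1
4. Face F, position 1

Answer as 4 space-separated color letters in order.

Answer: G O B W

Derivation:
After move 1 (F'): F=GGGG U=WWRR R=YRYR D=OOYY L=OWOW
After move 2 (F'): F=GGGG U=WWYY R=OROR D=WWYY L=OROR
After move 3 (R'): R=RROO U=WBYB F=GWGY D=WGYG B=YBWB
Query 1: D[1] = G
Query 2: L[0] = O
Query 3: B[1] = B
Query 4: F[1] = W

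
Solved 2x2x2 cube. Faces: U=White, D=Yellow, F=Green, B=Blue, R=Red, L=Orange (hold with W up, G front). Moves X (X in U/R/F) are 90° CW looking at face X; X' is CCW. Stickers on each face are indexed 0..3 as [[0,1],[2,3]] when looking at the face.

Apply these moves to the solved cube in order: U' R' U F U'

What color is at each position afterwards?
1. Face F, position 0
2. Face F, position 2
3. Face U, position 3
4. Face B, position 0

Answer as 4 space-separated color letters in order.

Answer: O W O R

Derivation:
After move 1 (U'): U=WWWW F=OOGG R=GGRR B=RRBB L=BBOO
After move 2 (R'): R=GRGR U=WBWR F=OWGW D=YOYG B=YRYB
After move 3 (U): U=WWRB F=GRGW R=YRGR B=BBYB L=OWOO
After move 4 (F): F=GGWR U=WWOW R=RRBR D=GYYG L=OYOO
After move 5 (U'): U=WWWO F=OYWR R=GGBR B=RRYB L=BBOO
Query 1: F[0] = O
Query 2: F[2] = W
Query 3: U[3] = O
Query 4: B[0] = R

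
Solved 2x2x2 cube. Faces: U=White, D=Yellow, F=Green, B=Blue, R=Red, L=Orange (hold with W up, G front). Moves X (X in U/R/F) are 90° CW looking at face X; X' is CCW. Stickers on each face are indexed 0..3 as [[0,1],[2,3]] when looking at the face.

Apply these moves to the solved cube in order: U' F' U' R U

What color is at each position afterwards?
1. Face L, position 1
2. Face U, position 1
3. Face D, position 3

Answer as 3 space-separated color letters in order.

After move 1 (U'): U=WWWW F=OOGG R=GGRR B=RRBB L=BBOO
After move 2 (F'): F=OGOG U=WWGR R=YGYR D=BOYY L=BWOW
After move 3 (U'): U=WRWG F=BWOG R=OGYR B=YGBB L=RROW
After move 4 (R): R=YORG U=WWWG F=BOOY D=BBYY B=GGRB
After move 5 (U): U=WWGW F=YOOY R=GGRG B=RRRB L=BOOW
Query 1: L[1] = O
Query 2: U[1] = W
Query 3: D[3] = Y

Answer: O W Y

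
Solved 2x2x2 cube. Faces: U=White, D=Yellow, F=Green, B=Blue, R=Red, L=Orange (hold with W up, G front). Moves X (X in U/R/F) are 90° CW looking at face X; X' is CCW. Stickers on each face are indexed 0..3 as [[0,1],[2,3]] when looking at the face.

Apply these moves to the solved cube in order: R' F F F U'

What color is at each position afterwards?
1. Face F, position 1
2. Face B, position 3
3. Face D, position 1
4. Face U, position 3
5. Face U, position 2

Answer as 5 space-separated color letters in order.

After move 1 (R'): R=RRRR U=WBWB F=GWGW D=YGYG B=YBYB
After move 2 (F): F=GGWW U=WBOO R=WRBR D=RRYG L=OYOG
After move 3 (F): F=WGWG U=WBGY R=OROR D=BWYG L=OROR
After move 4 (F): F=WWGG U=WBRR R=GRYR D=OOYG L=OBOW
After move 5 (U'): U=BRWR F=OBGG R=WWYR B=GRYB L=YBOW
Query 1: F[1] = B
Query 2: B[3] = B
Query 3: D[1] = O
Query 4: U[3] = R
Query 5: U[2] = W

Answer: B B O R W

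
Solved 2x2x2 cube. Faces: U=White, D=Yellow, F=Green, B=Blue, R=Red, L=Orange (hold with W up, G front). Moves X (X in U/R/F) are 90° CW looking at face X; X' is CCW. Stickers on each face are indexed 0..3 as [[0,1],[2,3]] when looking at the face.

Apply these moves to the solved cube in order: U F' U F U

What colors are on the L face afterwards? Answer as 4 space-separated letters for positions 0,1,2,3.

Answer: R Y O O

Derivation:
After move 1 (U): U=WWWW F=RRGG R=BBRR B=OOBB L=GGOO
After move 2 (F'): F=RGRG U=WWBR R=YBYR D=GOYY L=GWOW
After move 3 (U): U=BWRW F=YBRG R=OOYR B=GWBB L=RGOW
After move 4 (F): F=RYGB U=BWWG R=ROWR D=YOYY L=RGOO
After move 5 (U): U=WBGW F=ROGB R=GWWR B=RGBB L=RYOO
Query: L face = RYOO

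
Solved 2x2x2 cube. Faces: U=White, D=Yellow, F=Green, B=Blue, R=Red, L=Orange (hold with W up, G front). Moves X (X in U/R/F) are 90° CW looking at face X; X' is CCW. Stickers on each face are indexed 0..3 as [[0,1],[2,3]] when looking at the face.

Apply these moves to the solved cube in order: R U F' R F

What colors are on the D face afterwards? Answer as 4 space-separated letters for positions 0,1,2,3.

After move 1 (R): R=RRRR U=WGWG F=GYGY D=YBYB B=WBWB
After move 2 (U): U=WWGG F=RRGY R=WBRR B=OOWB L=GYOO
After move 3 (F'): F=RYRG U=WWWR R=BBYR D=YOYB L=GGOG
After move 4 (R): R=YBRB U=WYWG F=RORB D=YWYO B=ROWB
After move 5 (F): F=RRBO U=WYGG R=WBGB D=RYYO L=GYOW
Query: D face = RYYO

Answer: R Y Y O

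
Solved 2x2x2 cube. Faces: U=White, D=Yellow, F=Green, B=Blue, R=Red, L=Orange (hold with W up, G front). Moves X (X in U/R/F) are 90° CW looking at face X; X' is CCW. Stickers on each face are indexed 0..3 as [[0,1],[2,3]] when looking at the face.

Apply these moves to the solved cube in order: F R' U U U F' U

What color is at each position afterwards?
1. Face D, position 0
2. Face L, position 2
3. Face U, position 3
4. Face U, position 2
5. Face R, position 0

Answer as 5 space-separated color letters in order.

After move 1 (F): F=GGGG U=WWOO R=WRWR D=RRYY L=OYOY
After move 2 (R'): R=RRWW U=WBOB F=GWGO D=RGYG B=YBRB
After move 3 (U): U=OWBB F=RRGO R=YBWW B=OYRB L=GWOY
After move 4 (U): U=BOBW F=YBGO R=OYWW B=GWRB L=RROY
After move 5 (U): U=BBWO F=OYGO R=GWWW B=RRRB L=YBOY
After move 6 (F'): F=YOOG U=BBGW R=GWRW D=BYYG L=YOOW
After move 7 (U): U=GBWB F=GWOG R=RRRW B=YORB L=YOOW
Query 1: D[0] = B
Query 2: L[2] = O
Query 3: U[3] = B
Query 4: U[2] = W
Query 5: R[0] = R

Answer: B O B W R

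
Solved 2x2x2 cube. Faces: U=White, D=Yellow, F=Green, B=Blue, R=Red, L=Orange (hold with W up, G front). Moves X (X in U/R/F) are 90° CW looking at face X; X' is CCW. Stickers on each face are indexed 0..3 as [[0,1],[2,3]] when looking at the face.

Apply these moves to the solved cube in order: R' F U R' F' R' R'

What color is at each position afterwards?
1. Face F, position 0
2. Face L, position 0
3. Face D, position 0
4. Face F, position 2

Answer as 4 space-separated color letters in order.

Answer: W G G W

Derivation:
After move 1 (R'): R=RRRR U=WBWB F=GWGW D=YGYG B=YBYB
After move 2 (F): F=GGWW U=WBOO R=WRBR D=RRYG L=OYOG
After move 3 (U): U=OWOB F=WRWW R=YBBR B=OYYB L=GGOG
After move 4 (R'): R=BRYB U=OYOO F=WWWB D=RRYW B=GYRB
After move 5 (F'): F=WBWW U=OYBY R=RRRB D=GGYW L=GOOO
After move 6 (R'): R=RBRR U=ORBG F=WYWY D=GBYW B=WYGB
After move 7 (R'): R=BRRR U=OGBW F=WRWG D=GYYY B=WYBB
Query 1: F[0] = W
Query 2: L[0] = G
Query 3: D[0] = G
Query 4: F[2] = W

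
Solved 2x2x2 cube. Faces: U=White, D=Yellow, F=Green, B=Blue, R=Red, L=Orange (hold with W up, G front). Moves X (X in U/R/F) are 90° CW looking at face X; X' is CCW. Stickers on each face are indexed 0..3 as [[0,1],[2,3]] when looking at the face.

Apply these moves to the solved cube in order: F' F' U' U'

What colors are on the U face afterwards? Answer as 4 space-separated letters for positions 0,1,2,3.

After move 1 (F'): F=GGGG U=WWRR R=YRYR D=OOYY L=OWOW
After move 2 (F'): F=GGGG U=WWYY R=OROR D=WWYY L=OROR
After move 3 (U'): U=WYWY F=ORGG R=GGOR B=ORBB L=BBOR
After move 4 (U'): U=YYWW F=BBGG R=OROR B=GGBB L=OROR
Query: U face = YYWW

Answer: Y Y W W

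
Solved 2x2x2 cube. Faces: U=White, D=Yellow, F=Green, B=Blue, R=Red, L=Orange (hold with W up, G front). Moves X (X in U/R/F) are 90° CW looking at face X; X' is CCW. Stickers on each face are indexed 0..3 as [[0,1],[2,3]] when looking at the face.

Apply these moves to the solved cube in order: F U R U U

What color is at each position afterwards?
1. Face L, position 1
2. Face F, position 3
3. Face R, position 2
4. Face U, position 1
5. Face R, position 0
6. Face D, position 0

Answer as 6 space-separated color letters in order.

After move 1 (F): F=GGGG U=WWOO R=WRWR D=RRYY L=OYOY
After move 2 (U): U=OWOW F=WRGG R=BBWR B=OYBB L=GGOY
After move 3 (R): R=WBRB U=OROG F=WRGY D=RBYO B=WYWB
After move 4 (U): U=OOGR F=WBGY R=WYRB B=GGWB L=WROY
After move 5 (U): U=GORO F=WYGY R=GGRB B=WRWB L=WBOY
Query 1: L[1] = B
Query 2: F[3] = Y
Query 3: R[2] = R
Query 4: U[1] = O
Query 5: R[0] = G
Query 6: D[0] = R

Answer: B Y R O G R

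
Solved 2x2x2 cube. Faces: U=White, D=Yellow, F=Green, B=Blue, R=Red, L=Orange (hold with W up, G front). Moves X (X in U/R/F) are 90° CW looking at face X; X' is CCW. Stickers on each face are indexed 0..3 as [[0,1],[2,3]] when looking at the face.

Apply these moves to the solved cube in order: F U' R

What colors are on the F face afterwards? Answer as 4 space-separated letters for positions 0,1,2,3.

After move 1 (F): F=GGGG U=WWOO R=WRWR D=RRYY L=OYOY
After move 2 (U'): U=WOWO F=OYGG R=GGWR B=WRBB L=BBOY
After move 3 (R): R=WGRG U=WYWG F=ORGY D=RBYW B=OROB
Query: F face = ORGY

Answer: O R G Y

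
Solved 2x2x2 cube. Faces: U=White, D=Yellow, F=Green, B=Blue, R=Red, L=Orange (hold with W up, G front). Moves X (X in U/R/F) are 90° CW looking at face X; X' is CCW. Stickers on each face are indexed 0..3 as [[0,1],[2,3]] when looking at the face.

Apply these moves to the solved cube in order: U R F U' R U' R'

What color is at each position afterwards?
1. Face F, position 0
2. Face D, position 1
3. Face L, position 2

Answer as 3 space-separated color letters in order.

Answer: W O O

Derivation:
After move 1 (U): U=WWWW F=RRGG R=BBRR B=OOBB L=GGOO
After move 2 (R): R=RBRB U=WRWG F=RYGY D=YBYO B=WOWB
After move 3 (F): F=GRYY U=WROG R=WBGB D=RRYO L=GYOB
After move 4 (U'): U=RGWO F=GYYY R=GRGB B=WBWB L=WOOB
After move 5 (R): R=GGBR U=RYWY F=GRYO D=RWYW B=OBGB
After move 6 (U'): U=YYRW F=WOYO R=GRBR B=GGGB L=OBOB
After move 7 (R'): R=RRGB U=YGRG F=WYYW D=ROYO B=WGWB
Query 1: F[0] = W
Query 2: D[1] = O
Query 3: L[2] = O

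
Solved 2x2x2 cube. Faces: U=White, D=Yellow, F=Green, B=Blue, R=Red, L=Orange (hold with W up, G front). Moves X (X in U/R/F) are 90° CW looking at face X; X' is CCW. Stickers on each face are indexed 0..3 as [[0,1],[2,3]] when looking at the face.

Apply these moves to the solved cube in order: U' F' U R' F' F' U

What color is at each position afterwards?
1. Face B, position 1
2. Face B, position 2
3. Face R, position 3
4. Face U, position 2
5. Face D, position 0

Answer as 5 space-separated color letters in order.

Answer: R O Y B B

Derivation:
After move 1 (U'): U=WWWW F=OOGG R=GGRR B=RRBB L=BBOO
After move 2 (F'): F=OGOG U=WWGR R=YGYR D=BOYY L=BWOW
After move 3 (U): U=GWRW F=YGOG R=RRYR B=BWBB L=OGOW
After move 4 (R'): R=RRRY U=GBRB F=YWOW D=BGYG B=YWOB
After move 5 (F'): F=WWYO U=GBRR R=GRBY D=GWYG L=OBOR
After move 6 (F'): F=WOWY U=GBGB R=WRGY D=BRYG L=OROR
After move 7 (U): U=GGBB F=WRWY R=YWGY B=OROB L=WOOR
Query 1: B[1] = R
Query 2: B[2] = O
Query 3: R[3] = Y
Query 4: U[2] = B
Query 5: D[0] = B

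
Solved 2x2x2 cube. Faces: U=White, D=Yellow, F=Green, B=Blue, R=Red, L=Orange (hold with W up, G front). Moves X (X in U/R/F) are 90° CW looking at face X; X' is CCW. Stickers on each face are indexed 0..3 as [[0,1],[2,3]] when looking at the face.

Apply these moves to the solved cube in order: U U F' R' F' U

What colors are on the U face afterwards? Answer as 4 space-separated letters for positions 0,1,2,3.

After move 1 (U): U=WWWW F=RRGG R=BBRR B=OOBB L=GGOO
After move 2 (U): U=WWWW F=BBGG R=OORR B=GGBB L=RROO
After move 3 (F'): F=BGBG U=WWOR R=YOYR D=ROYY L=RWOW
After move 4 (R'): R=ORYY U=WBOG F=BWBR D=RGYG B=YGOB
After move 5 (F'): F=WRBB U=WBOY R=GRRY D=WWYG L=RGOO
After move 6 (U): U=OWYB F=GRBB R=YGRY B=RGOB L=WROO
Query: U face = OWYB

Answer: O W Y B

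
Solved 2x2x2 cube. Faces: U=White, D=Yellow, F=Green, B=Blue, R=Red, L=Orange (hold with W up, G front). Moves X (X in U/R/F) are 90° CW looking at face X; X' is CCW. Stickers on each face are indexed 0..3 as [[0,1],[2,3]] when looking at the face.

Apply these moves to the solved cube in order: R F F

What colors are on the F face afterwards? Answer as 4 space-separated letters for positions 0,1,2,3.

Answer: Y G Y G

Derivation:
After move 1 (R): R=RRRR U=WGWG F=GYGY D=YBYB B=WBWB
After move 2 (F): F=GGYY U=WGOO R=WRGR D=RRYB L=OYOB
After move 3 (F): F=YGYG U=WGBY R=OROR D=GWYB L=OROR
Query: F face = YGYG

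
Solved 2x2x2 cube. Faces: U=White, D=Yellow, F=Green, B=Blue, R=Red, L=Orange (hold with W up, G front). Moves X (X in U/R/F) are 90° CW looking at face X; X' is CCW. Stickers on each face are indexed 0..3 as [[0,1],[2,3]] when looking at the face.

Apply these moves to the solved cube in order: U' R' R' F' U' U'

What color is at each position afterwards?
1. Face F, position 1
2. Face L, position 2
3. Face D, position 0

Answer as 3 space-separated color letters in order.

After move 1 (U'): U=WWWW F=OOGG R=GGRR B=RRBB L=BBOO
After move 2 (R'): R=GRGR U=WBWR F=OWGW D=YOYG B=YRYB
After move 3 (R'): R=RRGG U=WYWY F=OBGR D=YWYW B=GROB
After move 4 (F'): F=BROG U=WYRG R=WRYG D=BOYW L=BYOW
After move 5 (U'): U=YGWR F=BYOG R=BRYG B=WROB L=GROW
After move 6 (U'): U=GRYW F=GROG R=BYYG B=BROB L=WROW
Query 1: F[1] = R
Query 2: L[2] = O
Query 3: D[0] = B

Answer: R O B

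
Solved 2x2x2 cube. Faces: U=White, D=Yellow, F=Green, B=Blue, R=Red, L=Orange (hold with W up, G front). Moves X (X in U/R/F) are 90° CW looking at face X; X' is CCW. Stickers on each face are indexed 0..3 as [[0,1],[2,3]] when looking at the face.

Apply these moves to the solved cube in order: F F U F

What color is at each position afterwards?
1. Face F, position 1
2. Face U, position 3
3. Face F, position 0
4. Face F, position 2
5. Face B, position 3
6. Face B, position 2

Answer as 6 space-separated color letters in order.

Answer: O G G G B B

Derivation:
After move 1 (F): F=GGGG U=WWOO R=WRWR D=RRYY L=OYOY
After move 2 (F): F=GGGG U=WWYY R=OROR D=WWYY L=OROR
After move 3 (U): U=YWYW F=ORGG R=BBOR B=ORBB L=GGOR
After move 4 (F): F=GOGR U=YWRG R=YBWR D=OBYY L=GWOW
Query 1: F[1] = O
Query 2: U[3] = G
Query 3: F[0] = G
Query 4: F[2] = G
Query 5: B[3] = B
Query 6: B[2] = B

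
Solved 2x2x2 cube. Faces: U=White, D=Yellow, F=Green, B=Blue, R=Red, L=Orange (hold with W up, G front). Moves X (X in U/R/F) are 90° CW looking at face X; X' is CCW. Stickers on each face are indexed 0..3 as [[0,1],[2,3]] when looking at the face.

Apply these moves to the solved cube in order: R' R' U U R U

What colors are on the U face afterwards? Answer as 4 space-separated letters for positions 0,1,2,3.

After move 1 (R'): R=RRRR U=WBWB F=GWGW D=YGYG B=YBYB
After move 2 (R'): R=RRRR U=WYWY F=GBGB D=YWYW B=GBGB
After move 3 (U): U=WWYY F=RRGB R=GBRR B=OOGB L=GBOO
After move 4 (U): U=YWYW F=GBGB R=OORR B=GBGB L=RROO
After move 5 (R): R=RORO U=YBYB F=GWGW D=YGYG B=WBWB
After move 6 (U): U=YYBB F=ROGW R=WBRO B=RRWB L=GWOO
Query: U face = YYBB

Answer: Y Y B B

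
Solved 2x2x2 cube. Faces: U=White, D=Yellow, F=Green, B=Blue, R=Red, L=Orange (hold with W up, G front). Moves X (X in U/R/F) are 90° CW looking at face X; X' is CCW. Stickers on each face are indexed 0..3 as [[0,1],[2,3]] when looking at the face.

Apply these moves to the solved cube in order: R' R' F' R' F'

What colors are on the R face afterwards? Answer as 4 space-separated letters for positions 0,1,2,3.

Answer: B R O Y

Derivation:
After move 1 (R'): R=RRRR U=WBWB F=GWGW D=YGYG B=YBYB
After move 2 (R'): R=RRRR U=WYWY F=GBGB D=YWYW B=GBGB
After move 3 (F'): F=BBGG U=WYRR R=WRYR D=OOYW L=OYOW
After move 4 (R'): R=RRWY U=WGRG F=BYGR D=OBYG B=WBOB
After move 5 (F'): F=YRBG U=WGRW R=BROY D=YWYG L=OGOR
Query: R face = BROY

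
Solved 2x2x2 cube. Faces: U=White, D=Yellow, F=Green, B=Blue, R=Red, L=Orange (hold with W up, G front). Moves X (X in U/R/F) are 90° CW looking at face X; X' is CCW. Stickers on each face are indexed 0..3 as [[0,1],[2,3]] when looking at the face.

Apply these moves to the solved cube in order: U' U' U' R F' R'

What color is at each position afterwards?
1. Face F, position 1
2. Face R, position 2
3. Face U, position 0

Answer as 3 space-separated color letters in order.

After move 1 (U'): U=WWWW F=OOGG R=GGRR B=RRBB L=BBOO
After move 2 (U'): U=WWWW F=BBGG R=OORR B=GGBB L=RROO
After move 3 (U'): U=WWWW F=RRGG R=BBRR B=OOBB L=GGOO
After move 4 (R): R=RBRB U=WRWG F=RYGY D=YBYO B=WOWB
After move 5 (F'): F=YYRG U=WRRR R=BBYB D=GOYO L=GGOW
After move 6 (R'): R=BBBY U=WWRW F=YRRR D=GYYG B=OOOB
Query 1: F[1] = R
Query 2: R[2] = B
Query 3: U[0] = W

Answer: R B W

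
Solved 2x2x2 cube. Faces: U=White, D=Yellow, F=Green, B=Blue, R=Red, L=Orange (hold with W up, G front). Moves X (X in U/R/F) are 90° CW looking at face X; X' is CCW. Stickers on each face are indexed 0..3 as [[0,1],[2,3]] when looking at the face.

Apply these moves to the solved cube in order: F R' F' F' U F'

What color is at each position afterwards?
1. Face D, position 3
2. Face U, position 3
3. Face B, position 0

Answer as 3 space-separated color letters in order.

Answer: G Y O

Derivation:
After move 1 (F): F=GGGG U=WWOO R=WRWR D=RRYY L=OYOY
After move 2 (R'): R=RRWW U=WBOB F=GWGO D=RGYG B=YBRB
After move 3 (F'): F=WOGG U=WBRW R=GRRW D=YYYG L=OBOO
After move 4 (F'): F=OGWG U=WBGR R=YRYW D=BOYG L=OWOR
After move 5 (U): U=GWRB F=YRWG R=YBYW B=OWRB L=OGOR
After move 6 (F'): F=RGYW U=GWYY R=OBBW D=GRYG L=OBOR
Query 1: D[3] = G
Query 2: U[3] = Y
Query 3: B[0] = O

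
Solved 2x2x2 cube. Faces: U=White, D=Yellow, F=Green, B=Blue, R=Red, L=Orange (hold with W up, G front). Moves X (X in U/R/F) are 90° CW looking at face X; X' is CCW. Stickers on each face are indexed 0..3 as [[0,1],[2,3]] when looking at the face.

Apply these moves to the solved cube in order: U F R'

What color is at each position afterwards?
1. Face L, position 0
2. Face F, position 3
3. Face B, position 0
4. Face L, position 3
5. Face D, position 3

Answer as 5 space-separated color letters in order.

After move 1 (U): U=WWWW F=RRGG R=BBRR B=OOBB L=GGOO
After move 2 (F): F=GRGR U=WWOG R=WBWR D=RBYY L=GYOY
After move 3 (R'): R=BRWW U=WBOO F=GWGG D=RRYR B=YOBB
Query 1: L[0] = G
Query 2: F[3] = G
Query 3: B[0] = Y
Query 4: L[3] = Y
Query 5: D[3] = R

Answer: G G Y Y R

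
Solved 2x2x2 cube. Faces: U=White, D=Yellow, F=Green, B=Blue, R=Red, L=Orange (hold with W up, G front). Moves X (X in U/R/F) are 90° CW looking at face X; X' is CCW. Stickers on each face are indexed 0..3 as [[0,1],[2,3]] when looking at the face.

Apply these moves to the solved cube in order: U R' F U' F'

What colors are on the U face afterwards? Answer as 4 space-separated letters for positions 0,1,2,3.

After move 1 (U): U=WWWW F=RRGG R=BBRR B=OOBB L=GGOO
After move 2 (R'): R=BRBR U=WBWO F=RWGW D=YRYG B=YOYB
After move 3 (F): F=GRWW U=WBOG R=WROR D=BBYG L=GYOR
After move 4 (U'): U=BGWO F=GYWW R=GROR B=WRYB L=YOOR
After move 5 (F'): F=YWGW U=BGGO R=BRBR D=ORYG L=YOOW
Query: U face = BGGO

Answer: B G G O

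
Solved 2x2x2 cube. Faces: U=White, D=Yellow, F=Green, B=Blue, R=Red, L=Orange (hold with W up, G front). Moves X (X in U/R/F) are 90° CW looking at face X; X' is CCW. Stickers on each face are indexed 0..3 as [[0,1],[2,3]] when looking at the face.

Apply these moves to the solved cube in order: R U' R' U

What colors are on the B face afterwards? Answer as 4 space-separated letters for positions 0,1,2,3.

After move 1 (R): R=RRRR U=WGWG F=GYGY D=YBYB B=WBWB
After move 2 (U'): U=GGWW F=OOGY R=GYRR B=RRWB L=WBOO
After move 3 (R'): R=YRGR U=GWWR F=OGGW D=YOYY B=BRBB
After move 4 (U): U=WGRW F=YRGW R=BRGR B=WBBB L=OGOO
Query: B face = WBBB

Answer: W B B B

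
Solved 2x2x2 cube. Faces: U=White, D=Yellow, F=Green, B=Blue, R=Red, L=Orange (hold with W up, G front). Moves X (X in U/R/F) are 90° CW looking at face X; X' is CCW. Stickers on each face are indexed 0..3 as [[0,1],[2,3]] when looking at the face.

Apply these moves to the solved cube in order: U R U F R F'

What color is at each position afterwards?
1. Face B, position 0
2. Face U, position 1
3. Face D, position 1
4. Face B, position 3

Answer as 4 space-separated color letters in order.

After move 1 (U): U=WWWW F=RRGG R=BBRR B=OOBB L=GGOO
After move 2 (R): R=RBRB U=WRWG F=RYGY D=YBYO B=WOWB
After move 3 (U): U=WWGR F=RBGY R=WORB B=GGWB L=RYOO
After move 4 (F): F=GRYB U=WWOY R=GORB D=RWYO L=RYOB
After move 5 (R): R=RGBO U=WROB F=GWYO D=RWYG B=YGWB
After move 6 (F'): F=WOGY U=WRRB R=WGRO D=YBYG L=RBOO
Query 1: B[0] = Y
Query 2: U[1] = R
Query 3: D[1] = B
Query 4: B[3] = B

Answer: Y R B B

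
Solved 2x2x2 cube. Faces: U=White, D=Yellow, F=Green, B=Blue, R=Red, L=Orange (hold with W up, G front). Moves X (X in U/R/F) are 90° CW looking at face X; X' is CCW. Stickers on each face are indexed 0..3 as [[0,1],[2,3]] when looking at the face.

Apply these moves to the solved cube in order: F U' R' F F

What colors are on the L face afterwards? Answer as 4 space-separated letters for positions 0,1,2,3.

Answer: B G O G

Derivation:
After move 1 (F): F=GGGG U=WWOO R=WRWR D=RRYY L=OYOY
After move 2 (U'): U=WOWO F=OYGG R=GGWR B=WRBB L=BBOY
After move 3 (R'): R=GRGW U=WBWW F=OOGO D=RYYG B=YRRB
After move 4 (F): F=GOOO U=WBYB R=WRWW D=GGYG L=BROY
After move 5 (F): F=OGOO U=WBYR R=YRBW D=WWYG L=BGOG
Query: L face = BGOG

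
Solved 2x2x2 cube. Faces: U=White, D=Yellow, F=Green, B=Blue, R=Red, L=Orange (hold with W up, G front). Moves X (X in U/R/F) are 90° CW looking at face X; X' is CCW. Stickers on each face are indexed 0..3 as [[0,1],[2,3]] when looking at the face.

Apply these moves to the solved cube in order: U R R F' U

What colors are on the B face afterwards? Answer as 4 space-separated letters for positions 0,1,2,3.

Answer: G Y R B

Derivation:
After move 1 (U): U=WWWW F=RRGG R=BBRR B=OOBB L=GGOO
After move 2 (R): R=RBRB U=WRWG F=RYGY D=YBYO B=WOWB
After move 3 (R): R=RRBB U=WYWY F=RBGO D=YWYW B=GORB
After move 4 (F'): F=BORG U=WYRB R=WRYB D=GOYW L=GYOW
After move 5 (U): U=RWBY F=WRRG R=GOYB B=GYRB L=BOOW
Query: B face = GYRB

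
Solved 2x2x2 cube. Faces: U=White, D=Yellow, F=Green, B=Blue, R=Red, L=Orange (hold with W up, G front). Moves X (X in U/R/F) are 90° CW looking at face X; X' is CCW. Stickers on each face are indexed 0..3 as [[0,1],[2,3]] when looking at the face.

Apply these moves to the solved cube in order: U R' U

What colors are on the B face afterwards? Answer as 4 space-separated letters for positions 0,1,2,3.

After move 1 (U): U=WWWW F=RRGG R=BBRR B=OOBB L=GGOO
After move 2 (R'): R=BRBR U=WBWO F=RWGW D=YRYG B=YOYB
After move 3 (U): U=WWOB F=BRGW R=YOBR B=GGYB L=RWOO
Query: B face = GGYB

Answer: G G Y B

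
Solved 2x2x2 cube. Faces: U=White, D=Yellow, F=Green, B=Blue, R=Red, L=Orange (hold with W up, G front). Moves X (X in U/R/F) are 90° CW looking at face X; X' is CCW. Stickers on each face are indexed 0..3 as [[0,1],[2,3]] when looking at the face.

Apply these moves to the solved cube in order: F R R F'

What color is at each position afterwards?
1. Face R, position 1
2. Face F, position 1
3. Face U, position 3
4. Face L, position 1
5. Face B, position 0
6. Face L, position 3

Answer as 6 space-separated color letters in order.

Answer: W B R Y G O

Derivation:
After move 1 (F): F=GGGG U=WWOO R=WRWR D=RRYY L=OYOY
After move 2 (R): R=WWRR U=WGOG F=GRGY D=RBYB B=OBWB
After move 3 (R): R=RWRW U=WROY F=GBGB D=RWYO B=GBGB
After move 4 (F'): F=BBGG U=WRRR R=WWRW D=YYYO L=OYOO
Query 1: R[1] = W
Query 2: F[1] = B
Query 3: U[3] = R
Query 4: L[1] = Y
Query 5: B[0] = G
Query 6: L[3] = O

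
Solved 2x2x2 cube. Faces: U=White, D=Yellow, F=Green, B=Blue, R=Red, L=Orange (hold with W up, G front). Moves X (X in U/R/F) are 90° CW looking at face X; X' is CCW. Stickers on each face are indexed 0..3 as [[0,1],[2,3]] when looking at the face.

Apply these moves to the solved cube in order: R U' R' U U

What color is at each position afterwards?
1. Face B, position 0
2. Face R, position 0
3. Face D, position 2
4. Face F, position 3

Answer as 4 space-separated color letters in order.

After move 1 (R): R=RRRR U=WGWG F=GYGY D=YBYB B=WBWB
After move 2 (U'): U=GGWW F=OOGY R=GYRR B=RRWB L=WBOO
After move 3 (R'): R=YRGR U=GWWR F=OGGW D=YOYY B=BRBB
After move 4 (U): U=WGRW F=YRGW R=BRGR B=WBBB L=OGOO
After move 5 (U): U=RWWG F=BRGW R=WBGR B=OGBB L=YROO
Query 1: B[0] = O
Query 2: R[0] = W
Query 3: D[2] = Y
Query 4: F[3] = W

Answer: O W Y W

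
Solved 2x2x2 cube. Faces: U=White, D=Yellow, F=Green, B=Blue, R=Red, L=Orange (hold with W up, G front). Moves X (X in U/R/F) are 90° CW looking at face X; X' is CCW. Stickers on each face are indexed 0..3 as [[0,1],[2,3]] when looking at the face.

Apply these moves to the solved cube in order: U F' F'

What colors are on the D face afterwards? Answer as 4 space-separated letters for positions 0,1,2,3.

Answer: W W Y Y

Derivation:
After move 1 (U): U=WWWW F=RRGG R=BBRR B=OOBB L=GGOO
After move 2 (F'): F=RGRG U=WWBR R=YBYR D=GOYY L=GWOW
After move 3 (F'): F=GGRR U=WWYY R=OBGR D=WWYY L=GROB
Query: D face = WWYY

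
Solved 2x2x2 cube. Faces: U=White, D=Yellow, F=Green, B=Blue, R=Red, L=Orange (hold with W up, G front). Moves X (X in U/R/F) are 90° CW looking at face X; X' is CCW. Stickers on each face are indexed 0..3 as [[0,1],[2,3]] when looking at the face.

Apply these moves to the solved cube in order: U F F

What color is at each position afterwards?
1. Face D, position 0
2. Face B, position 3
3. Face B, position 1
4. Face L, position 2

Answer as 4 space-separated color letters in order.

Answer: W B O O

Derivation:
After move 1 (U): U=WWWW F=RRGG R=BBRR B=OOBB L=GGOO
After move 2 (F): F=GRGR U=WWOG R=WBWR D=RBYY L=GYOY
After move 3 (F): F=GGRR U=WWYY R=OBGR D=WWYY L=GROB
Query 1: D[0] = W
Query 2: B[3] = B
Query 3: B[1] = O
Query 4: L[2] = O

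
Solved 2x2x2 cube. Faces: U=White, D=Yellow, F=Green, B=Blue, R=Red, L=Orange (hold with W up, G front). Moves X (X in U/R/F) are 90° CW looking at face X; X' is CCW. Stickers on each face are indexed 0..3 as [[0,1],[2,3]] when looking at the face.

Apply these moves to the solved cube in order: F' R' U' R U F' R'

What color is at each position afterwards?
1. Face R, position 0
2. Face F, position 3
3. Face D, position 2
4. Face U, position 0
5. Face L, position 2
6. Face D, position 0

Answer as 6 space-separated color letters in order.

After move 1 (F'): F=GGGG U=WWRR R=YRYR D=OOYY L=OWOW
After move 2 (R'): R=RRYY U=WBRB F=GWGR D=OGYG B=YBOB
After move 3 (U'): U=BBWR F=OWGR R=GWYY B=RROB L=YBOW
After move 4 (R): R=YGYW U=BWWR F=OGGG D=OOYR B=RRBB
After move 5 (U): U=WBRW F=YGGG R=RRYW B=YBBB L=OGOW
After move 6 (F'): F=GGYG U=WBRY R=OROW D=GWYR L=OWOR
After move 7 (R'): R=RWOO U=WBRY F=GBYY D=GGYG B=RBWB
Query 1: R[0] = R
Query 2: F[3] = Y
Query 3: D[2] = Y
Query 4: U[0] = W
Query 5: L[2] = O
Query 6: D[0] = G

Answer: R Y Y W O G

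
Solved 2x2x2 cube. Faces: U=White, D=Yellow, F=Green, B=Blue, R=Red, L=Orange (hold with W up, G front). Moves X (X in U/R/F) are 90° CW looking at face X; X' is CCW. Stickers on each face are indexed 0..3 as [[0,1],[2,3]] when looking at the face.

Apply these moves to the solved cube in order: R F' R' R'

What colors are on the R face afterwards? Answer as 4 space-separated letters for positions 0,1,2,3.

Answer: R Y R B

Derivation:
After move 1 (R): R=RRRR U=WGWG F=GYGY D=YBYB B=WBWB
After move 2 (F'): F=YYGG U=WGRR R=BRYR D=OOYB L=OGOW
After move 3 (R'): R=RRBY U=WWRW F=YGGR D=OYYG B=BBOB
After move 4 (R'): R=RYRB U=WORB F=YWGW D=OGYR B=GBYB
Query: R face = RYRB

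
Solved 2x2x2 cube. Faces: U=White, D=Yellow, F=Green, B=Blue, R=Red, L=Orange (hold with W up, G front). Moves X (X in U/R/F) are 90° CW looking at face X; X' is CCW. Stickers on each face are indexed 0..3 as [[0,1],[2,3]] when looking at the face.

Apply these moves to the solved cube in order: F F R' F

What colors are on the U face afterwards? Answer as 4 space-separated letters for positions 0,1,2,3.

After move 1 (F): F=GGGG U=WWOO R=WRWR D=RRYY L=OYOY
After move 2 (F): F=GGGG U=WWYY R=OROR D=WWYY L=OROR
After move 3 (R'): R=RROO U=WBYB F=GWGY D=WGYG B=YBWB
After move 4 (F): F=GGYW U=WBRR R=YRBO D=ORYG L=OWOG
Query: U face = WBRR

Answer: W B R R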